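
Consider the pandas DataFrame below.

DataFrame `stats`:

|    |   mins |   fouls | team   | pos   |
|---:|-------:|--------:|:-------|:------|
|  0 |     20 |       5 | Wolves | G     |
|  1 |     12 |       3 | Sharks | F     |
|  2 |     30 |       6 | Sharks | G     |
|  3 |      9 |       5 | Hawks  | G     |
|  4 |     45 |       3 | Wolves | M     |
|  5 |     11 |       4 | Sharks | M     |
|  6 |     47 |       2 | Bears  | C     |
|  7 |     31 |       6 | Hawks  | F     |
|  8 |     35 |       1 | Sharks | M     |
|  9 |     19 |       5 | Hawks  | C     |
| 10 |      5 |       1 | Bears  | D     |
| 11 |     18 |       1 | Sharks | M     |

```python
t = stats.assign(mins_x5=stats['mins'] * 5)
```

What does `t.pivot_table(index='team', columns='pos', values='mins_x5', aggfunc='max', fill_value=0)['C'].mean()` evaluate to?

82.5

add column mins_x5 = stats['mins'] * 5:
    mins  fouls    team pos  mins_x5
0     20      5  Wolves   G      100
1     12      3  Sharks   F       60
2     30      6  Sharks   G      150
3      9      5   Hawks   G       45
4     45      3  Wolves   M      225
5     11      4  Sharks   M       55
6     47      2   Bears   C      235
7     31      6   Hawks   F      155
8     35      1  Sharks   M      175
9     19      5   Hawks   C       95
10     5      1   Bears   D       25
11    18      1  Sharks   M       90
pivot: rows=team, cols=pos, max(mins_x5):
pos       C   D    F    G    M
team                          
Bears   235  25    0    0    0
Hawks    95   0  155   45    0
Sharks    0   0   60  150  175
Wolves    0   0    0  100  225
mean of column 'C' → 82.5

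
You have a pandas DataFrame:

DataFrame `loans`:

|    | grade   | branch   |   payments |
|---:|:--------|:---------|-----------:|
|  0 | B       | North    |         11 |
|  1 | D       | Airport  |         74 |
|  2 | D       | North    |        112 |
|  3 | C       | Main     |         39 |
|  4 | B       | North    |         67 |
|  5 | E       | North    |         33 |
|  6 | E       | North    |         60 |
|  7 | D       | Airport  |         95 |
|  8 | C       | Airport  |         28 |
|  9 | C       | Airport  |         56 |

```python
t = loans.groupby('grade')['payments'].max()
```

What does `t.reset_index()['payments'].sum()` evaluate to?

295

group by grade, max of payments:
grade
B     67
C     56
D    112
E     60
Name: payments, dtype: int64
reset_index():
  grade  payments
0     B        67
1     C        56
2     D       112
3     E        60
So sum() = 295.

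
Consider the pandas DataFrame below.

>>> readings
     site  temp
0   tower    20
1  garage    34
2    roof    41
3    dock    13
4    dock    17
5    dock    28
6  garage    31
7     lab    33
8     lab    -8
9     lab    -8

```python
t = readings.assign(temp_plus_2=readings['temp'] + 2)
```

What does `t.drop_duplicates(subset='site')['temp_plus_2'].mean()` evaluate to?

30.2

add column temp_plus_2 = readings['temp'] + 2:
     site  temp  temp_plus_2
0   tower    20           22
1  garage    34           36
2    roof    41           43
3    dock    13           15
4    dock    17           19
5    dock    28           30
6  garage    31           33
7     lab    33           35
8     lab    -8           -6
9     lab    -8           -6
drop duplicate site (keep=first):
     site  temp  temp_plus_2
0   tower    20           22
1  garage    34           36
2    roof    41           43
3    dock    13           15
7     lab    33           35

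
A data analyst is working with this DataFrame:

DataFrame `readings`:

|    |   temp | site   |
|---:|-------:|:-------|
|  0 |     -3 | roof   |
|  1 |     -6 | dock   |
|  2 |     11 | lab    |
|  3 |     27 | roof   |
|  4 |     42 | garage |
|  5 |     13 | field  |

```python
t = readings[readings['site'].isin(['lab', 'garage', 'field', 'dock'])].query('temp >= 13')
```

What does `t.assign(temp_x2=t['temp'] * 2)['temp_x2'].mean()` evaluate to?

filter rows where site in ['lab', 'garage', 'field', 'dock']:
   temp    site
1    -6    dock
2    11     lab
4    42  garage
5    13   field
filter rows where temp >= 13:
   temp    site
4    42  garage
5    13   field
add column temp_x2 = t['temp'] * 2:
   temp    site  temp_x2
4    42  garage       84
5    13   field       26
Finally, mean of column 'temp_x2' = 55.0.

55.0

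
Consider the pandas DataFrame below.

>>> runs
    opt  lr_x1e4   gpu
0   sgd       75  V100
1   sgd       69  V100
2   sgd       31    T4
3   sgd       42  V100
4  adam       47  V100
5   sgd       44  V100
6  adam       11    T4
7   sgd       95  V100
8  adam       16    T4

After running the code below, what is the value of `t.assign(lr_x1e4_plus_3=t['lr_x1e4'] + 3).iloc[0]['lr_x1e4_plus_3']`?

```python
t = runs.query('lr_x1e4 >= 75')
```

filter rows where lr_x1e4 >= 75:
   opt  lr_x1e4   gpu
0  sgd       75  V100
7  sgd       95  V100
add column lr_x1e4_plus_3 = t['lr_x1e4'] + 3:
   opt  lr_x1e4   gpu  lr_x1e4_plus_3
0  sgd       75  V100              78
7  sgd       95  V100              98

78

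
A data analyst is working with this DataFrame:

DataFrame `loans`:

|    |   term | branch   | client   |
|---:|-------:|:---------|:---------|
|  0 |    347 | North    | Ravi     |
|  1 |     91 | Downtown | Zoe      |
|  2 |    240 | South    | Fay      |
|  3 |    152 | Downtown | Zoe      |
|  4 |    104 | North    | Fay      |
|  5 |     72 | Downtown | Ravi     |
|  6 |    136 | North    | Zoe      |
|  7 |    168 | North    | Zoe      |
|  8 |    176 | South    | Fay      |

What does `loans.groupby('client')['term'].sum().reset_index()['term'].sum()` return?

1486

group by client, sum of term:
client
Fay     520
Ravi    419
Zoe     547
Name: term, dtype: int64
reset_index():
  client  term
0    Fay   520
1   Ravi   419
2    Zoe   547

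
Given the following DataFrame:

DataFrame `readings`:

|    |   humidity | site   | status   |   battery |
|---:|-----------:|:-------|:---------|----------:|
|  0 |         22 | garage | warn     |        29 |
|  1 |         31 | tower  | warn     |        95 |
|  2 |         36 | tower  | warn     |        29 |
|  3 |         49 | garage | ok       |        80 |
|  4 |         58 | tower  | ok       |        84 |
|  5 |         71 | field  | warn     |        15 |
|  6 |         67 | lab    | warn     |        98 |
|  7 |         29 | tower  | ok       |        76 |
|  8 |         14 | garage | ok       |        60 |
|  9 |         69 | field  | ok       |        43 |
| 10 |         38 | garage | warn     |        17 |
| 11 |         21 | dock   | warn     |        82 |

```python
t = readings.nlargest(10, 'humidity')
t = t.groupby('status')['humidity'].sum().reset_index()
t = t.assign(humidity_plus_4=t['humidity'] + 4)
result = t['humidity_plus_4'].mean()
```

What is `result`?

239.0

take 10 rows with largest humidity:
    humidity    site status  battery
5         71   field   warn       15
9         69   field     ok       43
6         67     lab   warn       98
4         58   tower     ok       84
3         49  garage     ok       80
10        38  garage   warn       17
2         36   tower   warn       29
1         31   tower   warn       95
7         29   tower     ok       76
0         22  garage   warn       29
group by status, sum of humidity:
status
ok      205
warn    265
Name: humidity, dtype: int64
reset_index():
  status  humidity
0     ok       205
1   warn       265
add column humidity_plus_4 = t['humidity'] + 4:
  status  humidity  humidity_plus_4
0     ok       205              209
1   warn       265              269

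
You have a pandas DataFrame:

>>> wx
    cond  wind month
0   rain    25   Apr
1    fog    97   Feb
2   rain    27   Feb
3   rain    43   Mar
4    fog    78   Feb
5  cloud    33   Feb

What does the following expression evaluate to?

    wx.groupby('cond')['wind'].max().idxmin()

group by cond, max of wind:
cond
cloud    33
fog      97
rain     43
Name: wind, dtype: int64

cloud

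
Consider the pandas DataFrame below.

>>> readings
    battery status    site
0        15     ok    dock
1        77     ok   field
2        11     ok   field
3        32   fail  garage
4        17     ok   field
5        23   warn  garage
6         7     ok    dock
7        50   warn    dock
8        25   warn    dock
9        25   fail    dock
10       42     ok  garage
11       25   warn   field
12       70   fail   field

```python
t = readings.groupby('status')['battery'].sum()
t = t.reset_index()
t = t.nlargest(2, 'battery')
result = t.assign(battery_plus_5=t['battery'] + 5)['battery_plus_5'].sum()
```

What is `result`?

group by status, sum of battery:
status
fail    127
ok      169
warn    123
Name: battery, dtype: int64
reset_index():
  status  battery
0   fail      127
1     ok      169
2   warn      123
take 2 rows with largest battery:
  status  battery
1     ok      169
0   fail      127
add column battery_plus_5 = t['battery'] + 5:
  status  battery  battery_plus_5
1     ok      169             174
0   fail      127             132
Taking the sum of column 'battery_plus_5' gives 306.

306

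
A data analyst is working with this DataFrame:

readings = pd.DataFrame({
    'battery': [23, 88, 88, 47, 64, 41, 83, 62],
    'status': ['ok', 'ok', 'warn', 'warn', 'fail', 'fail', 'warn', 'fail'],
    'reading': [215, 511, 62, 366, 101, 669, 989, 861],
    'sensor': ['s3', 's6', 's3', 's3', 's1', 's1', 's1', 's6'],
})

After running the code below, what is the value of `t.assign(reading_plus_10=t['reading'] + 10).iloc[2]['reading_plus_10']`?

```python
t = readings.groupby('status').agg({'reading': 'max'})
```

999

group by status, max of reading:
        reading
status         
fail        861
ok          511
warn        989
add column reading_plus_10 = t['reading'] + 10:
        reading  reading_plus_10
status                          
fail        861              871
ok          511              521
warn        989              999
Finally, value at position 2, column 'reading_plus_10' = 999.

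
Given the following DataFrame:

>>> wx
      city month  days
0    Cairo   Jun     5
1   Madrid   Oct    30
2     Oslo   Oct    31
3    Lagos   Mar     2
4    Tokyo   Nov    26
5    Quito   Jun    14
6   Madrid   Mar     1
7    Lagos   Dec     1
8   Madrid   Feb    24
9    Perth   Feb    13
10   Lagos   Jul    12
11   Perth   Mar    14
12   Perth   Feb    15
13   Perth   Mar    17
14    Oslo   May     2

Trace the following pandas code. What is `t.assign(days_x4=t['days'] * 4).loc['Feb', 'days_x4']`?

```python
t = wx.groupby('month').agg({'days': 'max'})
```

group by month, max of days:
       days
month      
Dec       1
Feb      24
Jul      12
Jun      14
Mar      17
May       2
Nov      26
Oct      31
add column days_x4 = t['days'] * 4:
       days  days_x4
month               
Dec       1        4
Feb      24       96
Jul      12       48
Jun      14       56
Mar      17       68
May       2        8
Nov      26      104
Oct      31      124
So loc['Feb', 'days_x4'] = 96.

96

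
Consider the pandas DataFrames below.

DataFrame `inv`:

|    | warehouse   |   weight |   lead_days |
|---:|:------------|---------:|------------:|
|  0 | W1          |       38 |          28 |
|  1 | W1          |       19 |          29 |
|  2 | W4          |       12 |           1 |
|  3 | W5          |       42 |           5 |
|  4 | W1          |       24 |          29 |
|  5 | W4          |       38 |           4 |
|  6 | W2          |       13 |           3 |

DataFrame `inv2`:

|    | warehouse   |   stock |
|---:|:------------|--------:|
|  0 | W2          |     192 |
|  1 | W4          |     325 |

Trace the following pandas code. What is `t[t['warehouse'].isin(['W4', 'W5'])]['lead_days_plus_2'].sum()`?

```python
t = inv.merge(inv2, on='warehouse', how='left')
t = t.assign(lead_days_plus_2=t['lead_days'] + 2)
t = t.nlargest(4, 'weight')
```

merge on 'warehouse' (how='left') → 7 rows:
  warehouse  weight  lead_days  stock
0        W1      38         28    NaN
1        W1      19         29    NaN
2        W4      12          1  325.0
3        W5      42          5    NaN
4        W1      24         29    NaN
5        W4      38          4  325.0
6        W2      13          3  192.0
add column lead_days_plus_2 = t['lead_days'] + 2:
  warehouse  weight  lead_days  stock  lead_days_plus_2
0        W1      38         28    NaN                30
1        W1      19         29    NaN                31
2        W4      12          1  325.0                 3
3        W5      42          5    NaN                 7
4        W1      24         29    NaN                31
5        W4      38          4  325.0                 6
6        W2      13          3  192.0                 5
take 4 rows with largest weight:
  warehouse  weight  lead_days  stock  lead_days_plus_2
3        W5      42          5    NaN                 7
0        W1      38         28    NaN                30
5        W4      38          4  325.0                 6
4        W1      24         29    NaN                31
filter rows where warehouse in ['W4', 'W5']:
  warehouse  weight  lead_days  stock  lead_days_plus_2
3        W5      42          5    NaN                 7
5        W4      38          4  325.0                 6
The sum of column 'lead_days_plus_2' is 13.

13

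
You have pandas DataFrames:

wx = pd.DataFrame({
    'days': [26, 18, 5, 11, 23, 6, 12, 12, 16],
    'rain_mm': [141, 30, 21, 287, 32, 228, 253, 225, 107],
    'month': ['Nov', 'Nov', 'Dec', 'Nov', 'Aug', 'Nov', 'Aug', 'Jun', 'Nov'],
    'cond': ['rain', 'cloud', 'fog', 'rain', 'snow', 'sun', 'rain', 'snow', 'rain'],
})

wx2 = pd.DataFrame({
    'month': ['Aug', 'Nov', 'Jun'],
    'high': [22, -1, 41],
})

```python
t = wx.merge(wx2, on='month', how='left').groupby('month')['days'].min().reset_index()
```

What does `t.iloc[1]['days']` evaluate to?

5

merge on 'month' (how='left') → 9 rows:
   days  rain_mm month   cond  high
0    26      141   Nov   rain  -1.0
1    18       30   Nov  cloud  -1.0
2     5       21   Dec    fog   NaN
3    11      287   Nov   rain  -1.0
4    23       32   Aug   snow  22.0
5     6      228   Nov    sun  -1.0
6    12      253   Aug   rain  22.0
7    12      225   Jun   snow  41.0
8    16      107   Nov   rain  -1.0
group by month, min of days:
month
Aug    12
Dec     5
Jun    12
Nov     6
Name: days, dtype: int64
reset_index():
  month  days
0   Aug    12
1   Dec     5
2   Jun    12
3   Nov     6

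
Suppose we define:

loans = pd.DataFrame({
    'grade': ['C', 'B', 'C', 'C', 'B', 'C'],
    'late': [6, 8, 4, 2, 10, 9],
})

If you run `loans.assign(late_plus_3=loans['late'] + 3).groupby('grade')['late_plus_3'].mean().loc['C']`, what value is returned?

8.25

add column late_plus_3 = loans['late'] + 3:
  grade  late  late_plus_3
0     C     6            9
1     B     8           11
2     C     4            7
3     C     2            5
4     B    10           13
5     C     9           12
group by grade, mean of late_plus_3:
grade
B    12.00
C     8.25
Name: late_plus_3, dtype: float64
Hence 8.25.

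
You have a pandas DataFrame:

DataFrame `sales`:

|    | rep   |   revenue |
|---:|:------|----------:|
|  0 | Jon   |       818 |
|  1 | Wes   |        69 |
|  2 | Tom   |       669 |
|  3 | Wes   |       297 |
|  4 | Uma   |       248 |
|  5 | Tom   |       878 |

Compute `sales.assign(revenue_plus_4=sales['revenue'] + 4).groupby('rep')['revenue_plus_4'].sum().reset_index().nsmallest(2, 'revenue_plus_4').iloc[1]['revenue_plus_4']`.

add column revenue_plus_4 = sales['revenue'] + 4:
   rep  revenue  revenue_plus_4
0  Jon      818             822
1  Wes       69              73
2  Tom      669             673
3  Wes      297             301
4  Uma      248             252
5  Tom      878             882
group by rep, sum of revenue_plus_4:
rep
Jon     822
Tom    1555
Uma     252
Wes     374
Name: revenue_plus_4, dtype: int64
reset_index():
   rep  revenue_plus_4
0  Jon             822
1  Tom            1555
2  Uma             252
3  Wes             374
take 2 rows with smallest revenue_plus_4:
   rep  revenue_plus_4
2  Uma             252
3  Wes             374
Reading off the value at position 1, column 'revenue_plus_4', we get 374.

374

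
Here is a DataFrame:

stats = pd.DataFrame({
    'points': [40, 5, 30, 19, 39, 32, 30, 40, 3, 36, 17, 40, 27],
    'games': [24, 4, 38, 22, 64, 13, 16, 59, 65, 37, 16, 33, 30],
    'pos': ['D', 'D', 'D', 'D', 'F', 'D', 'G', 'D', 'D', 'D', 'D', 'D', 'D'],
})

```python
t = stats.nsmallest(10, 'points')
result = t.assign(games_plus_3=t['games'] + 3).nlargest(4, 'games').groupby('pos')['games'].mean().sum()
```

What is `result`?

110.666666667

take 10 rows with smallest points:
    points  games pos
8        3     65   D
1        5      4   D
10      17     16   D
3       19     22   D
12      27     30   D
2       30     38   D
6       30     16   G
5       32     13   D
9       36     37   D
4       39     64   F
add column games_plus_3 = t['games'] + 3:
    points  games pos  games_plus_3
8        3     65   D            68
1        5      4   D             7
10      17     16   D            19
3       19     22   D            25
12      27     30   D            33
2       30     38   D            41
6       30     16   G            19
5       32     13   D            16
9       36     37   D            40
4       39     64   F            67
take 4 rows with largest games:
   points  games pos  games_plus_3
8       3     65   D            68
4      39     64   F            67
2      30     38   D            41
9      36     37   D            40
group by pos, mean of games:
pos
D    46.666667
F    64.000000
Name: games, dtype: float64
sum of the resulting series → 110.666666667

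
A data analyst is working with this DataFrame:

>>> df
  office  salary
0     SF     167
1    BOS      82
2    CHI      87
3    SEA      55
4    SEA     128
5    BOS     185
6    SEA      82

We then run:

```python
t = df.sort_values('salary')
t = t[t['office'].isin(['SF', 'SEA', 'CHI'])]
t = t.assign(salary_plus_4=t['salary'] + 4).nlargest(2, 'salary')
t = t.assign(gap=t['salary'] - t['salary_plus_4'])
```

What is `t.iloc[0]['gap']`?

-4

sort by salary:
  office  salary
3    SEA      55
1    BOS      82
6    SEA      82
2    CHI      87
4    SEA     128
0     SF     167
5    BOS     185
filter rows where office in ['SF', 'SEA', 'CHI']:
  office  salary
3    SEA      55
6    SEA      82
2    CHI      87
4    SEA     128
0     SF     167
add column salary_plus_4 = t['salary'] + 4:
  office  salary  salary_plus_4
3    SEA      55             59
6    SEA      82             86
2    CHI      87             91
4    SEA     128            132
0     SF     167            171
take 2 rows with largest salary:
  office  salary  salary_plus_4
0     SF     167            171
4    SEA     128            132
add column gap = t['salary'] - t['salary_plus_4']:
  office  salary  salary_plus_4  gap
0     SF     167            171   -4
4    SEA     128            132   -4
Reading off the value at position 0, column 'gap', we get -4.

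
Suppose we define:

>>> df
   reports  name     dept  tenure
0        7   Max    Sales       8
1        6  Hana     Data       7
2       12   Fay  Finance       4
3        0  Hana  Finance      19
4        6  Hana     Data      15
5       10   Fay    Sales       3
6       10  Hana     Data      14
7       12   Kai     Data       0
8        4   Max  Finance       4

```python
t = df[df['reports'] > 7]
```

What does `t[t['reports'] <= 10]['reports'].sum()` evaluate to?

filter rows where reports > 7:
   reports  name     dept  tenure
2       12   Fay  Finance       4
5       10   Fay    Sales       3
6       10  Hana     Data      14
7       12   Kai     Data       0
filter rows where reports <= 10:
   reports  name   dept  tenure
5       10   Fay  Sales       3
6       10  Hana   Data      14
Hence 20.

20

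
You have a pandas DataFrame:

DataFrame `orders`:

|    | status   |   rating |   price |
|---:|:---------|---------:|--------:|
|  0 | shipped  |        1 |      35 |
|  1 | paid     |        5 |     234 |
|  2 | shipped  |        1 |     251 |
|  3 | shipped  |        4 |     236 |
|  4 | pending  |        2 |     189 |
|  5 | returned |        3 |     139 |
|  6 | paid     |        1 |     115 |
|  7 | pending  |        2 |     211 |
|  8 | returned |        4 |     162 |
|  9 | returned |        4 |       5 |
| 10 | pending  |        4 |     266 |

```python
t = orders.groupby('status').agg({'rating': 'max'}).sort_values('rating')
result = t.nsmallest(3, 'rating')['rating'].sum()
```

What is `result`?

12

group by status, max of rating:
          rating
status          
paid           5
pending        4
returned       4
shipped        4
sort by rating:
          rating
status          
pending        4
returned       4
shipped        4
paid           5
take 3 rows with smallest rating:
          rating
status          
pending        4
returned       4
shipped        4
So sum() = 12.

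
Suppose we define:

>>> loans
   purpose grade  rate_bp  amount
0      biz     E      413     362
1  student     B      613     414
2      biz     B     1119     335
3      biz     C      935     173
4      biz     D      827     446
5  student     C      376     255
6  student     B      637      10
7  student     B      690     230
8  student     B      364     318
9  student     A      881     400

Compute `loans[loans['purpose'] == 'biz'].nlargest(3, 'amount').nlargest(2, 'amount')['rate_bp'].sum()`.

filter rows where purpose == 'biz':
  purpose grade  rate_bp  amount
0     biz     E      413     362
2     biz     B     1119     335
3     biz     C      935     173
4     biz     D      827     446
take 3 rows with largest amount:
  purpose grade  rate_bp  amount
4     biz     D      827     446
0     biz     E      413     362
2     biz     B     1119     335
take 2 rows with largest amount:
  purpose grade  rate_bp  amount
4     biz     D      827     446
0     biz     E      413     362
sum of column 'rate_bp' → 1240

1240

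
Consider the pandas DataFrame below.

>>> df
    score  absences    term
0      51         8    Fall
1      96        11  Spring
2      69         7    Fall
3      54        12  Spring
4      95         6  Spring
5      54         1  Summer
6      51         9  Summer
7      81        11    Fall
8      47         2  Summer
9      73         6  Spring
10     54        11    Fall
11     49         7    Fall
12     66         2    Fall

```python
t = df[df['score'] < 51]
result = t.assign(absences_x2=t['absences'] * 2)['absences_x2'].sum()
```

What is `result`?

18

filter rows where score < 51:
    score  absences    term
8      47         2  Summer
11     49         7    Fall
add column absences_x2 = t['absences'] * 2:
    score  absences    term  absences_x2
8      47         2  Summer            4
11     49         7    Fall           14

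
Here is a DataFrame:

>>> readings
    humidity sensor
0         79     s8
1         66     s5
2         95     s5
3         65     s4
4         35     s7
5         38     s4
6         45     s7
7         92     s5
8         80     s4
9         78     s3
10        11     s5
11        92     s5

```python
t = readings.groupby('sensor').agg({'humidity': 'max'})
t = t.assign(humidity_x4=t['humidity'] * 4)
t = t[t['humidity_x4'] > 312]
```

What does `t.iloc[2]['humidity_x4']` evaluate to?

group by sensor, max of humidity:
        humidity
sensor          
s3            78
s4            80
s5            95
s7            45
s8            79
add column humidity_x4 = t['humidity'] * 4:
        humidity  humidity_x4
sensor                       
s3            78          312
s4            80          320
s5            95          380
s7            45          180
s8            79          316
filter rows where humidity_x4 > 312:
        humidity  humidity_x4
sensor                       
s4            80          320
s5            95          380
s8            79          316

316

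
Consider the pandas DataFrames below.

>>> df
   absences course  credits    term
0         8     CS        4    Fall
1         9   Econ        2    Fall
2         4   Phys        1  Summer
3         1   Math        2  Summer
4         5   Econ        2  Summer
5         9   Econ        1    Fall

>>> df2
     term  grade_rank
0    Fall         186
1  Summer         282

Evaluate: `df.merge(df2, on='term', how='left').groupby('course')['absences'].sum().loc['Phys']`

merge on 'term' (how='left') → 6 rows:
   absences course  credits    term  grade_rank
0         8     CS        4    Fall         186
1         9   Econ        2    Fall         186
2         4   Phys        1  Summer         282
3         1   Math        2  Summer         282
4         5   Econ        2  Summer         282
5         9   Econ        1    Fall         186
group by course, sum of absences:
course
CS       8
Econ    23
Math     1
Phys     4
Name: absences, dtype: int64

4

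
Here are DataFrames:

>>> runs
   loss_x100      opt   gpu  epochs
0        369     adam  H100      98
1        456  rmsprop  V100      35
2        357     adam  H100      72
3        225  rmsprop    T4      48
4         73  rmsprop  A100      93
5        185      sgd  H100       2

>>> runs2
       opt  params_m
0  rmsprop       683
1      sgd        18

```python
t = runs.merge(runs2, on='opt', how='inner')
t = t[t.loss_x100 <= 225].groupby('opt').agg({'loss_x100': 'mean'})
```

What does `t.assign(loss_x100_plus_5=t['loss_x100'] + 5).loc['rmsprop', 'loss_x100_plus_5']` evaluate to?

154.0

merge on 'opt' (how='inner') → 4 rows:
   loss_x100      opt   gpu  epochs  params_m
0        456  rmsprop  V100      35       683
1        225  rmsprop    T4      48       683
2         73  rmsprop  A100      93       683
3        185      sgd  H100       2        18
filter rows where loss_x100 <= 225:
   loss_x100      opt   gpu  epochs  params_m
1        225  rmsprop    T4      48       683
2         73  rmsprop  A100      93       683
3        185      sgd  H100       2        18
group by opt, mean of loss_x100:
         loss_x100
opt               
rmsprop      149.0
sgd          185.0
add column loss_x100_plus_5 = t['loss_x100'] + 5:
         loss_x100  loss_x100_plus_5
opt                                 
rmsprop      149.0             154.0
sgd          185.0             190.0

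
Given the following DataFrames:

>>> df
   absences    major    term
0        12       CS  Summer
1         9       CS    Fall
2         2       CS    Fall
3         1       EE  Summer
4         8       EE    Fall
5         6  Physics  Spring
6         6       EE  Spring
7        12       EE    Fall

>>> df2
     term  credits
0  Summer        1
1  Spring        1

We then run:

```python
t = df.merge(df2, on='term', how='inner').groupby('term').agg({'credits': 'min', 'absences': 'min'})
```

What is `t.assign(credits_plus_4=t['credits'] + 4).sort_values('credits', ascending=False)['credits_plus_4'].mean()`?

5.0

merge on 'term' (how='inner') → 4 rows:
   absences    major    term  credits
0        12       CS  Summer        1
1         1       EE  Summer        1
2         6  Physics  Spring        1
3         6       EE  Spring        1
group by term: min(credits), min(absences):
        credits  absences
term                     
Spring        1         6
Summer        1         1
add column credits_plus_4 = t['credits'] + 4:
        credits  absences  credits_plus_4
term                                     
Spring        1         6               5
Summer        1         1               5
sort by credits descending:
        credits  absences  credits_plus_4
term                                     
Spring        1         6               5
Summer        1         1               5
Taking the mean of column 'credits_plus_4' gives 5.0.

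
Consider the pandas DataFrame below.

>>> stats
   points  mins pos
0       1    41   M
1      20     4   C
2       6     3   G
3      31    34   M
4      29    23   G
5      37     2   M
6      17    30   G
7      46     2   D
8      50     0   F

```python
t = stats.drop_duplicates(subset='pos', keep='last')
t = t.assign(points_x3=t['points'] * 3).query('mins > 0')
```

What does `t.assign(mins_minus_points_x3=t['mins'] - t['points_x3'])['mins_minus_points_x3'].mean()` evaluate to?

-80.5

drop duplicate pos (keep=last):
   points  mins pos
1      20     4   C
5      37     2   M
6      17    30   G
7      46     2   D
8      50     0   F
add column points_x3 = t['points'] * 3:
   points  mins pos  points_x3
1      20     4   C         60
5      37     2   M        111
6      17    30   G         51
7      46     2   D        138
8      50     0   F        150
filter rows where mins > 0:
   points  mins pos  points_x3
1      20     4   C         60
5      37     2   M        111
6      17    30   G         51
7      46     2   D        138
add column mins_minus_points_x3 = t['mins'] - t['points_x3']:
   points  mins pos  points_x3  mins_minus_points_x3
1      20     4   C         60                   -56
5      37     2   M        111                  -109
6      17    30   G         51                   -21
7      46     2   D        138                  -136
Then the mean of column 'mins_minus_points_x3': -80.5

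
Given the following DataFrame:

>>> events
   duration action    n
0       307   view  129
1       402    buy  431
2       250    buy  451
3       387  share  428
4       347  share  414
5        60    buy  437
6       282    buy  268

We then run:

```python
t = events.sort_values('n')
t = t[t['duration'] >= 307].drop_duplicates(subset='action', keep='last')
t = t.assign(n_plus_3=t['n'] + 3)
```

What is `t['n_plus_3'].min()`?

132

sort by n:
   duration action    n
0       307   view  129
6       282    buy  268
4       347  share  414
3       387  share  428
1       402    buy  431
5        60    buy  437
2       250    buy  451
filter rows where duration >= 307:
   duration action    n
0       307   view  129
4       347  share  414
3       387  share  428
1       402    buy  431
drop duplicate action (keep=last):
   duration action    n
0       307   view  129
3       387  share  428
1       402    buy  431
add column n_plus_3 = t['n'] + 3:
   duration action    n  n_plus_3
0       307   view  129       132
3       387  share  428       431
1       402    buy  431       434
So min() = 132.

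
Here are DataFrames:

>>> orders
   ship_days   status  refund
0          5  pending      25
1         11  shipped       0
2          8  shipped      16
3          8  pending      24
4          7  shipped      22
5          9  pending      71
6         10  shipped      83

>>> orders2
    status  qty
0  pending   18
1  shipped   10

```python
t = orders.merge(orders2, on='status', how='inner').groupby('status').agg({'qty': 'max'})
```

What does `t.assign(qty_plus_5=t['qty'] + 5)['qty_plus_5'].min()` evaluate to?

15

merge on 'status' (how='inner') → 7 rows:
   ship_days   status  refund  qty
0          5  pending      25   18
1         11  shipped       0   10
2          8  shipped      16   10
3          8  pending      24   18
4          7  shipped      22   10
5          9  pending      71   18
6         10  shipped      83   10
group by status, max of qty:
         qty
status      
pending   18
shipped   10
add column qty_plus_5 = t['qty'] + 5:
         qty  qty_plus_5
status                  
pending   18          23
shipped   10          15
Reading off the min of column 'qty_plus_5', we get 15.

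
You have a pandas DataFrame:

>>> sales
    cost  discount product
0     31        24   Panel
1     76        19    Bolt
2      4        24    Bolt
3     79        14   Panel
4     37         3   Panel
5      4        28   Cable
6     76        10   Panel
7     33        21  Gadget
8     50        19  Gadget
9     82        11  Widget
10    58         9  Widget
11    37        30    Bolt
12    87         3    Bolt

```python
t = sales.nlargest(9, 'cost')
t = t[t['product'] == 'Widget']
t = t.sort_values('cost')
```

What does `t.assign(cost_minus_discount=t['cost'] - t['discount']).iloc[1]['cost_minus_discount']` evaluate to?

71

take 9 rows with largest cost:
    cost  discount product
12    87         3    Bolt
9     82        11  Widget
3     79        14   Panel
1     76        19    Bolt
6     76        10   Panel
10    58         9  Widget
8     50        19  Gadget
4     37         3   Panel
11    37        30    Bolt
filter rows where product == 'Widget':
    cost  discount product
9     82        11  Widget
10    58         9  Widget
sort by cost:
    cost  discount product
10    58         9  Widget
9     82        11  Widget
add column cost_minus_discount = t['cost'] - t['discount']:
    cost  discount product  cost_minus_discount
10    58         9  Widget                   49
9     82        11  Widget                   71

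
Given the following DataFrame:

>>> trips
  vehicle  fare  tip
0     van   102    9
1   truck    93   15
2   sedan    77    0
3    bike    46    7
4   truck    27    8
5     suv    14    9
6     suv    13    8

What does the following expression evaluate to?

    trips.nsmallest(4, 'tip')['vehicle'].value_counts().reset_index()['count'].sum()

4

take 4 rows with smallest tip:
  vehicle  fare  tip
2   sedan    77    0
3    bike    46    7
4   truck    27    8
6     suv    13    8
value_counts of vehicle:
vehicle
sedan    1
bike     1
truck    1
suv      1
Name: count, dtype: int64
reset_index():
  vehicle  count
0   sedan      1
1    bike      1
2   truck      1
3     suv      1
Reading off the sum of column 'count', we get 4.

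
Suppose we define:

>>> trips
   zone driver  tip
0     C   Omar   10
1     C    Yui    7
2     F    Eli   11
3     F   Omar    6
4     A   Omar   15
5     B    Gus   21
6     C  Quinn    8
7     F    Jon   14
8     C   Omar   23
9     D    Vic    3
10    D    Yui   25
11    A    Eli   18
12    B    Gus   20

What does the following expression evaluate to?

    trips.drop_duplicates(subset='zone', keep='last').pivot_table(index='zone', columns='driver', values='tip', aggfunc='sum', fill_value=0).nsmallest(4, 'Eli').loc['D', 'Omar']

0

drop duplicate zone (keep=last):
   zone driver  tip
7     F    Jon   14
8     C   Omar   23
10    D    Yui   25
11    A    Eli   18
12    B    Gus   20
pivot: rows=zone, cols=driver, sum(tip):
driver  Eli  Gus  Jon  Omar  Yui
zone                            
A        18    0    0     0    0
B         0   20    0     0    0
C         0    0    0    23    0
D         0    0    0     0   25
F         0    0   14     0    0
take 4 rows with smallest Eli:
driver  Eli  Gus  Jon  Omar  Yui
zone                            
B         0   20    0     0    0
C         0    0    0    23    0
D         0    0    0     0   25
F         0    0   14     0    0
value at row 'D', column 'Omar' → 0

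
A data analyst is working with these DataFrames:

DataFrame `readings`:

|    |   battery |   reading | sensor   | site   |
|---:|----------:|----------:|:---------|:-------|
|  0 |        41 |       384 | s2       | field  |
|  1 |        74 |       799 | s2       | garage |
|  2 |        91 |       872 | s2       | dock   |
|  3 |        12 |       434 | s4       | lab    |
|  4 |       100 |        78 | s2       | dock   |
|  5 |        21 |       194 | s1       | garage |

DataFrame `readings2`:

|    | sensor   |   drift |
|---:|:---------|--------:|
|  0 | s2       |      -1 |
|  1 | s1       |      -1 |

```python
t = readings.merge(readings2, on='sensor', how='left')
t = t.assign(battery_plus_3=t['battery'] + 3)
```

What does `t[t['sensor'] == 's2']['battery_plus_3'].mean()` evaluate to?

merge on 'sensor' (how='left') → 6 rows:
   battery  reading sensor    site  drift
0       41      384     s2   field   -1.0
1       74      799     s2  garage   -1.0
2       91      872     s2    dock   -1.0
3       12      434     s4     lab    NaN
4      100       78     s2    dock   -1.0
5       21      194     s1  garage   -1.0
add column battery_plus_3 = t['battery'] + 3:
   battery  reading sensor    site  drift  battery_plus_3
0       41      384     s2   field   -1.0              44
1       74      799     s2  garage   -1.0              77
2       91      872     s2    dock   -1.0              94
3       12      434     s4     lab    NaN              15
4      100       78     s2    dock   -1.0             103
5       21      194     s1  garage   -1.0              24
filter rows where sensor == 's2':
   battery  reading sensor    site  drift  battery_plus_3
0       41      384     s2   field   -1.0              44
1       74      799     s2  garage   -1.0              77
2       91      872     s2    dock   -1.0              94
4      100       78     s2    dock   -1.0             103
So mean() = 79.5.

79.5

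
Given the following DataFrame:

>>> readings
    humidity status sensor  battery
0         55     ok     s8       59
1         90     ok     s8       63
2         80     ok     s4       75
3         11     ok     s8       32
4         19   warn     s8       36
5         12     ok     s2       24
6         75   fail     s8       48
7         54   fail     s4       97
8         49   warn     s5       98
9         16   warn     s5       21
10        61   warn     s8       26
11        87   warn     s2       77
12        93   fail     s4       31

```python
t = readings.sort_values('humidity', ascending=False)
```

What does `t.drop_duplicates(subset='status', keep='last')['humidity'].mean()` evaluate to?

27.0

sort by humidity descending:
    humidity status sensor  battery
12        93   fail     s4       31
1         90     ok     s8       63
11        87   warn     s2       77
2         80     ok     s4       75
6         75   fail     s8       48
10        61   warn     s8       26
0         55     ok     s8       59
7         54   fail     s4       97
8         49   warn     s5       98
4         19   warn     s8       36
9         16   warn     s5       21
5         12     ok     s2       24
3         11     ok     s8       32
drop duplicate status (keep=last):
   humidity status sensor  battery
7        54   fail     s4       97
9        16   warn     s5       21
3        11     ok     s8       32
So mean() = 27.0.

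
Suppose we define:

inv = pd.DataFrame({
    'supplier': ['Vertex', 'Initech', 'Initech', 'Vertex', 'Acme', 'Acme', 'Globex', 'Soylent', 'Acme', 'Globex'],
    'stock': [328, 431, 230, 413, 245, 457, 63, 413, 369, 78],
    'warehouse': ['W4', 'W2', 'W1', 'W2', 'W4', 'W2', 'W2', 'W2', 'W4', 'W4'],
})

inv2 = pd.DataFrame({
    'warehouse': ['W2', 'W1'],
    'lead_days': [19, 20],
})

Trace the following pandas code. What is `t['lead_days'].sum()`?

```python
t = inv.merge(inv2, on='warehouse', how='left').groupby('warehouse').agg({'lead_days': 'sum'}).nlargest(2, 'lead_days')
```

merge on 'warehouse' (how='left') → 10 rows:
  supplier  stock warehouse  lead_days
0   Vertex    328        W4        NaN
1  Initech    431        W2       19.0
2  Initech    230        W1       20.0
3   Vertex    413        W2       19.0
4     Acme    245        W4        NaN
5     Acme    457        W2       19.0
6   Globex     63        W2       19.0
7  Soylent    413        W2       19.0
8     Acme    369        W4        NaN
9   Globex     78        W4        NaN
group by warehouse, sum of lead_days:
           lead_days
warehouse           
W1              20.0
W2              95.0
W4               0.0
take 2 rows with largest lead_days:
           lead_days
warehouse           
W2              95.0
W1              20.0

115.0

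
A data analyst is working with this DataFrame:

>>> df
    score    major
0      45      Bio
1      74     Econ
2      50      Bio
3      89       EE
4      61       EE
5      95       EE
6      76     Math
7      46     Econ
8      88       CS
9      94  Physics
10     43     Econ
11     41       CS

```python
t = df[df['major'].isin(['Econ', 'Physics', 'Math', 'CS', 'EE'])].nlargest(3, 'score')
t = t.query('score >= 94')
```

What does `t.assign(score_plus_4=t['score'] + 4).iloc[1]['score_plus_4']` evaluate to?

98

filter rows where major in ['Econ', 'Physics', 'Math', 'CS', 'EE']:
    score    major
1      74     Econ
3      89       EE
4      61       EE
5      95       EE
6      76     Math
7      46     Econ
8      88       CS
9      94  Physics
10     43     Econ
11     41       CS
take 3 rows with largest score:
   score    major
5     95       EE
9     94  Physics
3     89       EE
filter rows where score >= 94:
   score    major
5     95       EE
9     94  Physics
add column score_plus_4 = t['score'] + 4:
   score    major  score_plus_4
5     95       EE            99
9     94  Physics            98
Hence 98.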